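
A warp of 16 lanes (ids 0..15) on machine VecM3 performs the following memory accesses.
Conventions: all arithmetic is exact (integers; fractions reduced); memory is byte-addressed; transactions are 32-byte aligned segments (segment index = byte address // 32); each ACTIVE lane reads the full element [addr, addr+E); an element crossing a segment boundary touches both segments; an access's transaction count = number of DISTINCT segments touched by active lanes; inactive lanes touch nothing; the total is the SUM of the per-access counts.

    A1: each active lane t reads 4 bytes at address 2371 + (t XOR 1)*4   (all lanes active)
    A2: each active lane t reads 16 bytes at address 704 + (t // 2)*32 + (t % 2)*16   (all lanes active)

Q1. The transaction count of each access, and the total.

A1: 3 transactions
A2: 8 transactions

Answer: 3,8; total 11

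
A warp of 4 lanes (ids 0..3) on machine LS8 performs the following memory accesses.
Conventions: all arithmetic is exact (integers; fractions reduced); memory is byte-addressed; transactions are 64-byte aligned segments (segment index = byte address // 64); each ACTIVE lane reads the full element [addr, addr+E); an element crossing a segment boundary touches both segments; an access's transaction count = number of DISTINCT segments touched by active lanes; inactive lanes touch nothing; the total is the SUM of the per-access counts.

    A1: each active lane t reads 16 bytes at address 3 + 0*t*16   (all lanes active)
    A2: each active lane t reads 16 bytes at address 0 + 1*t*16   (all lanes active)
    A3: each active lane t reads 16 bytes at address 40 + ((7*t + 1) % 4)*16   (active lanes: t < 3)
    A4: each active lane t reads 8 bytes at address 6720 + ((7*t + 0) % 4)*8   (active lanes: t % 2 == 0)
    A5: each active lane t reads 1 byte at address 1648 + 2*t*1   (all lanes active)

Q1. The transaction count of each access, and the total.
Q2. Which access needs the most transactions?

A1: 1 transaction
A2: 1 transaction
A3: 2 transactions
A4: 1 transaction
A5: 1 transaction

Answer: 1,1,2,1,1; total 6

Answer: A3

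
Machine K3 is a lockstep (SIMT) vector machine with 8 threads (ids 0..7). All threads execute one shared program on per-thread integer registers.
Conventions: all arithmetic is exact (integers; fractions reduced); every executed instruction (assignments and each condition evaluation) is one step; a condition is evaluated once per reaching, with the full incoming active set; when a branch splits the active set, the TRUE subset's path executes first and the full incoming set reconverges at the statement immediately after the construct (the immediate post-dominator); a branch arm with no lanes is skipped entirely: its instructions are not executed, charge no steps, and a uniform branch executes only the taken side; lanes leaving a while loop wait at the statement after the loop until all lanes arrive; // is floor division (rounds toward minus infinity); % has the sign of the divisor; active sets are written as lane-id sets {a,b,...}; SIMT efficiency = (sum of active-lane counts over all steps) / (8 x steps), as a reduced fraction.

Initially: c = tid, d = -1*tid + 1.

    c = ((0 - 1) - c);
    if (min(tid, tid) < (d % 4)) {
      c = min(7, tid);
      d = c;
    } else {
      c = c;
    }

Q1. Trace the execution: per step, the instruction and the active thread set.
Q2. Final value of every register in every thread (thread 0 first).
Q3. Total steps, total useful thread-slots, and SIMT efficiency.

step 0: c <- ((0 - 1) - c)           {0,1,2,3,4,5,6,7}
step 1: eval (min(tid, tid) < (d % 4)) {0,1,2,3,4,5,6,7}
step 2: c <- min(7, tid)             {0,2}
step 3: d <- c                       {0,2}
step 4: c <- c                       {1,3,4,5,6,7}

Answer: 5 steps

c: 0,-2,2,-4,-5,-6,-7,-8
d: 0,0,2,-2,-3,-4,-5,-6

steps = 5; useful = 26; efficiency = 26/40 = 13/20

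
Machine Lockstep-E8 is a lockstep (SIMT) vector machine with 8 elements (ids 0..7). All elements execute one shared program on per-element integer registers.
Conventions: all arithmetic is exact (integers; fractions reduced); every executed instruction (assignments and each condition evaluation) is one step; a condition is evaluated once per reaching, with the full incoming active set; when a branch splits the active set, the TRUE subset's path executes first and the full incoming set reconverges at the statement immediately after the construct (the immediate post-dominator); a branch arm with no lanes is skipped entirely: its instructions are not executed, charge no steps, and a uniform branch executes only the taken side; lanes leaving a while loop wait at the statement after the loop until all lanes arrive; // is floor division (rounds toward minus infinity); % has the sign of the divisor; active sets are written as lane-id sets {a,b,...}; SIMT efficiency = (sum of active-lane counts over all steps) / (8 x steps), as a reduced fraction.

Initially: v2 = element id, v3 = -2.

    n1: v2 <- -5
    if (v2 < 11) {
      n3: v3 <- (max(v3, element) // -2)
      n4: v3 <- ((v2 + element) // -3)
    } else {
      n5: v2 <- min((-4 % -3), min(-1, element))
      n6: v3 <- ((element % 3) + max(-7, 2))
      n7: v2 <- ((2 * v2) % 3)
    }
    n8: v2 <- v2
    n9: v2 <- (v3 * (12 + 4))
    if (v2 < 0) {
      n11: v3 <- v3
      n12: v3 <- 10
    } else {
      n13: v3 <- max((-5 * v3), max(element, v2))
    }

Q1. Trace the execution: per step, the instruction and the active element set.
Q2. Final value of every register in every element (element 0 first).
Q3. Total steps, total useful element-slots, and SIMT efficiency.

step 0: v2 <- -5                     {0,1,2,3,4,5,6,7}
step 1: eval (v2 < 11)               {0,1,2,3,4,5,6,7}
step 2: v3 <- (max(v3, element) // -2) {0,1,2,3,4,5,6,7}
step 3: v3 <- ((v2 + element) // -3) {0,1,2,3,4,5,6,7}
step 4: v2 <- v2                     {0,1,2,3,4,5,6,7}
step 5: v2 <- (v3 * (12 + 4))        {0,1,2,3,4,5,6,7}
step 6: eval (v2 < 0)                {0,1,2,3,4,5,6,7}
step 7: v3 <- v3                     {6,7}
step 8: v3 <- 10                     {6,7}
step 9: v3 <- max((-5 * v3), max(element, v2)) {0,1,2,3,4,5}

Answer: 10 steps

v2: 16,16,16,0,0,0,-16,-16
v3: 16,16,16,3,4,5,10,10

steps = 10; useful = 66; efficiency = 66/80 = 33/40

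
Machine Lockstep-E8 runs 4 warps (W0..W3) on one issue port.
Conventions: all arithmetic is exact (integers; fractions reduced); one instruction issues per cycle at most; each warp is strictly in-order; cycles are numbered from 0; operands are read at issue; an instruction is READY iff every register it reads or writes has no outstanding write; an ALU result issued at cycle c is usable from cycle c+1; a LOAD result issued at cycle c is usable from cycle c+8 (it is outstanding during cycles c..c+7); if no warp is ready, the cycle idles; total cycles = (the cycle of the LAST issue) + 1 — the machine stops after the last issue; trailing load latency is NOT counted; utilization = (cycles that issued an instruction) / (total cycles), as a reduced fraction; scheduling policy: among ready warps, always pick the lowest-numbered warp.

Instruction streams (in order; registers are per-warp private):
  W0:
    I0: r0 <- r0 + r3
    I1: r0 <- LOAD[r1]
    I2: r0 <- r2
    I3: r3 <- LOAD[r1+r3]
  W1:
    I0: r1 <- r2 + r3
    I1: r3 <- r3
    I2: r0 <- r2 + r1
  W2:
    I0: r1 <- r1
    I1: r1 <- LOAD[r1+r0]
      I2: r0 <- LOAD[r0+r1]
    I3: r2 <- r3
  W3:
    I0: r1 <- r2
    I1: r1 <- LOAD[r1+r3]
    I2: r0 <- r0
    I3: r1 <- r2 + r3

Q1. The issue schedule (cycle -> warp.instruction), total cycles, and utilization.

cycle 0: W0.I0
cycle 1: W0.I1
cycle 2: W1.I0
cycle 3: W1.I1
cycle 4: W1.I2
cycle 5: W2.I0
cycle 6: W2.I1
cycle 7: W3.I0
cycle 8: W3.I1
cycle 9: W0.I2
cycle 10: W0.I3
cycle 11: W3.I2
cycle 12: idle
cycle 13: idle
cycle 14: W2.I2
cycle 15: W2.I3
cycle 16: W3.I3

Answer: 17 cycles, utilization 15/17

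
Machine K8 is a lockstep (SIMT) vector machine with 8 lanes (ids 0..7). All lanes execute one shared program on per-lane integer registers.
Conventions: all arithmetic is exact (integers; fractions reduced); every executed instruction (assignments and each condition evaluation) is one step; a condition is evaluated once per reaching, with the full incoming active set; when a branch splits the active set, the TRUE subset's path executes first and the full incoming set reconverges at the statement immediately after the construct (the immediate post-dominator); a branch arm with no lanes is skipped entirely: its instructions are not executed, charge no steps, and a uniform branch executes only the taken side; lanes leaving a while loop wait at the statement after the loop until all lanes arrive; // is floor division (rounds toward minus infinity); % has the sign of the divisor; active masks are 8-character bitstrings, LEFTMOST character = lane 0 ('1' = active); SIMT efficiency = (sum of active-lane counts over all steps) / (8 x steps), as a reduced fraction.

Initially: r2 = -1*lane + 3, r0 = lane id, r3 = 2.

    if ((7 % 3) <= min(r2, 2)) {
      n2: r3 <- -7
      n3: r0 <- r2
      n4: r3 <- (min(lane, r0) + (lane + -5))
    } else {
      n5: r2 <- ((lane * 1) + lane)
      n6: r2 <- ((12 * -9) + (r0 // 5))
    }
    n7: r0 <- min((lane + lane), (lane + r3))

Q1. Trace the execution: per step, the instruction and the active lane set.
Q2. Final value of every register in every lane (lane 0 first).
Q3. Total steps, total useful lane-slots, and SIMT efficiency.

step 0: eval ((7 % 3) <= min(r2, 2)) 11111111
step 1: r3 <- -7                     11100000
step 2: r0 <- r2                     11100000
step 3: r3 <- (min(lane, r0) + (lane + -5)) 11100000
step 4: r2 <- ((lane * 1) + lane)    00011111
step 5: r2 <- ((12 * -9) + (r0 // 5)) 00011111
step 6: r0 <- min((lane + lane), (lane + r3)) 11111111

Answer: 7 steps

r2: 3,2,1,-108,-108,-107,-107,-107
r0: -5,-2,0,5,6,7,8,9
r3: -5,-3,-2,2,2,2,2,2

steps = 7; useful = 35; efficiency = 35/56 = 5/8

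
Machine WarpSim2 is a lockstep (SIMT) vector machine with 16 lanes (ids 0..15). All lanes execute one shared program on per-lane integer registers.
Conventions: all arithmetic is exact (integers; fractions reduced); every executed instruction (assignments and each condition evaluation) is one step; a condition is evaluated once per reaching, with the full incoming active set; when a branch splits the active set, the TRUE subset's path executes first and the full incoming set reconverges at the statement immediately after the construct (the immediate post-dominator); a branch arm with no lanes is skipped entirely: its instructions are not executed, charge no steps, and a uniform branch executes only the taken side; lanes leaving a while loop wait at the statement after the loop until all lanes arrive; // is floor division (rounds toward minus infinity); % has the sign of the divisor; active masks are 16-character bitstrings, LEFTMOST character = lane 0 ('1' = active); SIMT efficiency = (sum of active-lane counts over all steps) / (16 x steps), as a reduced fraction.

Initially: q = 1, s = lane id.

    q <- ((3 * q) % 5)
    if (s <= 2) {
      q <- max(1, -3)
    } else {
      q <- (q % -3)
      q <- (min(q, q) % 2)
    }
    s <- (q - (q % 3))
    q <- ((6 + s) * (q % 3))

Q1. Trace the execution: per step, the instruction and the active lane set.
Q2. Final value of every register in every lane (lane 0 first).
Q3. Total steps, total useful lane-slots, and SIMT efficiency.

step 0: q <- ((3 * q) % 5)           1111111111111111
step 1: eval (s <= 2)                1111111111111111
step 2: q <- max(1, -3)              1110000000000000
step 3: q <- (q % -3)                0001111111111111
step 4: q <- (min(q, q) % 2)         0001111111111111
step 5: s <- (q - (q % 3))           1111111111111111
step 6: q <- ((6 + s) * (q % 3))     1111111111111111

Answer: 7 steps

q: 6,6,6,0,0,0,0,0,0,0,0,0,0,0,0,0
s: 0,0,0,0,0,0,0,0,0,0,0,0,0,0,0,0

steps = 7; useful = 93; efficiency = 93/112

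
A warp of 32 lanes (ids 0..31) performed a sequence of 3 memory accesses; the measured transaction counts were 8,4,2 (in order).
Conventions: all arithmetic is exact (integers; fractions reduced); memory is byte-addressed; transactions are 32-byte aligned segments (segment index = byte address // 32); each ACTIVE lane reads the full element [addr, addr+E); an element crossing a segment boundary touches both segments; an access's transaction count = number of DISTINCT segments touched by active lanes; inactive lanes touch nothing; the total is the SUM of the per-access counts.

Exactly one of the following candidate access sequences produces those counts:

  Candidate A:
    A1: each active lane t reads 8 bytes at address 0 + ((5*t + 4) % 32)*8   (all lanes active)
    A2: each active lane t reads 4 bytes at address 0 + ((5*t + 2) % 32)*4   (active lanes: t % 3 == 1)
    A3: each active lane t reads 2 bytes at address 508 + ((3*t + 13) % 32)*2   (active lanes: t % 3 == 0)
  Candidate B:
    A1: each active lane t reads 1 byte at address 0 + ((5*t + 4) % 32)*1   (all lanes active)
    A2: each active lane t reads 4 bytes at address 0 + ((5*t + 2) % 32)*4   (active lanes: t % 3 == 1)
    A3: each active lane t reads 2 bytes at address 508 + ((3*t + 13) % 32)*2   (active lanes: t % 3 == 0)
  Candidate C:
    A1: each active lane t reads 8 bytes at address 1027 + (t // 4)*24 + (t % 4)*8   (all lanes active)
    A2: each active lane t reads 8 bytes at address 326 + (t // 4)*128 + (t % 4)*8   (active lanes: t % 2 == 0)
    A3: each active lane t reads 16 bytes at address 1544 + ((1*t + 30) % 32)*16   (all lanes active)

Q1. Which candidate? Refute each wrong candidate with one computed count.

B: A1 gives 1 transaction, not 8
C: A1 gives 7 transactions, not 8
A: all counts match (8,4,2)

Answer: A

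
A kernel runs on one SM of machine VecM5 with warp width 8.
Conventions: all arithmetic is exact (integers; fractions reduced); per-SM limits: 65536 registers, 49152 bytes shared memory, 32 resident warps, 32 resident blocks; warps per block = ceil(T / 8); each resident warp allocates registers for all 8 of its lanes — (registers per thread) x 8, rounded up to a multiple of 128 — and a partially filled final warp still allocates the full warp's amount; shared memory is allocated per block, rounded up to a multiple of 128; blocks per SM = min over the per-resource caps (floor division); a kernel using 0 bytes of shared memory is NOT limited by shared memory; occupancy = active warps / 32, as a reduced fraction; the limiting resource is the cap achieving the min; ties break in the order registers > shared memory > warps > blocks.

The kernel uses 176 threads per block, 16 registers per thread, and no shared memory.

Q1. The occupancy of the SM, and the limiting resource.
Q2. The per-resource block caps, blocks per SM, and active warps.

Answer: occupancy 11/16, limited by warps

registers: 23 blocks
shared memory: no limit (kernel uses none)
warps: 1 block
blocks: 32 blocks

Answer: 1 block, 22 active warps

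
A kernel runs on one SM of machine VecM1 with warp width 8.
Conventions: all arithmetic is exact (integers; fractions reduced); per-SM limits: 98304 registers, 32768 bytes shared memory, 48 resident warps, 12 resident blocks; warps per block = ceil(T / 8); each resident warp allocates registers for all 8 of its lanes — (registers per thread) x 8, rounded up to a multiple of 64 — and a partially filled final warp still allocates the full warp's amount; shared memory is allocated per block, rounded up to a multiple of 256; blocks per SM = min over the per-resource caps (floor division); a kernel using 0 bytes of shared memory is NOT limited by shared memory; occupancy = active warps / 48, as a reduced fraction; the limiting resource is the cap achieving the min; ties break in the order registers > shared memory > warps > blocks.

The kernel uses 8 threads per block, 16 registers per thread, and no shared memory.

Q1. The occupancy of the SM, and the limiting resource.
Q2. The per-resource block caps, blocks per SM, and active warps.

Answer: occupancy 1/4, limited by blocks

registers: 768 blocks
shared memory: no limit (kernel uses none)
warps: 48 blocks
blocks: 12 blocks

Answer: 12 blocks, 12 active warps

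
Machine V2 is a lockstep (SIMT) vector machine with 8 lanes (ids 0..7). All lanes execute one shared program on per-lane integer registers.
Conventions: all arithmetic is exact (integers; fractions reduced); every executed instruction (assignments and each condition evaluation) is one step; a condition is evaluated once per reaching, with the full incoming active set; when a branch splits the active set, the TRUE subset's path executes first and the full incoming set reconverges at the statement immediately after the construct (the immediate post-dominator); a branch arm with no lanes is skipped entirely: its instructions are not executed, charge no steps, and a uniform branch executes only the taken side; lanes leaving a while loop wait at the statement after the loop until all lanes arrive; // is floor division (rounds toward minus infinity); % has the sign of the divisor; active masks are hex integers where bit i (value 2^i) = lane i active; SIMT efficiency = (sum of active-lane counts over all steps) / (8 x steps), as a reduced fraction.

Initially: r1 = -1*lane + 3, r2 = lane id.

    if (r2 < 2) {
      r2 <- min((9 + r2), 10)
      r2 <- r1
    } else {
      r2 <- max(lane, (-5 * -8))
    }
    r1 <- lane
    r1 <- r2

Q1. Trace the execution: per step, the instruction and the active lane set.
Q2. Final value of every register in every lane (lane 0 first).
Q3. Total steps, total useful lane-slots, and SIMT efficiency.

step 0: eval (r2 < 2)                0xff
step 1: r2 <- min((9 + r2), 10)      0x03
step 2: r2 <- r1                     0x03
step 3: r2 <- max(lane, (-5 * -8))   0xfc
step 4: r1 <- lane                   0xff
step 5: r1 <- r2                     0xff

Answer: 6 steps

r1: 3,2,40,40,40,40,40,40
r2: 3,2,40,40,40,40,40,40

steps = 6; useful = 34; efficiency = 34/48 = 17/24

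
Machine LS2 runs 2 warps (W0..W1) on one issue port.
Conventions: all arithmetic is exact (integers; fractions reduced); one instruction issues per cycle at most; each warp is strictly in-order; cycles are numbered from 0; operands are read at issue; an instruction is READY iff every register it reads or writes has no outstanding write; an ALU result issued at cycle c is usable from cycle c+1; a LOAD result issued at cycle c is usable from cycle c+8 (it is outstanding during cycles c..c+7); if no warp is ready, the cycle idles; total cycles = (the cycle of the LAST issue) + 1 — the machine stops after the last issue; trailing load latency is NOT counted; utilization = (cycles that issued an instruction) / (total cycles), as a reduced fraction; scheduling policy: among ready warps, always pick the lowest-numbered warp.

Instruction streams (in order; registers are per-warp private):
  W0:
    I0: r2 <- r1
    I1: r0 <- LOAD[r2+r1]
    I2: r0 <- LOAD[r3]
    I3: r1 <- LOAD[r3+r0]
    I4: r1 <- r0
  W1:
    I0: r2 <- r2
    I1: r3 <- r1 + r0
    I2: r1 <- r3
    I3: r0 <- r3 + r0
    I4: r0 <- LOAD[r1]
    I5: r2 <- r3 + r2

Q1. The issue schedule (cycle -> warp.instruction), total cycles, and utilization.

cycle 0: W0.I0
cycle 1: W0.I1
cycle 2: W1.I0
cycle 3: W1.I1
cycle 4: W1.I2
cycle 5: W1.I3
cycle 6: W1.I4
cycle 7: W1.I5
cycle 8: idle
cycle 9: W0.I2
cycle 10: idle
cycle 11: idle
cycle 12: idle
cycle 13: idle
cycle 14: idle
cycle 15: idle
cycle 16: idle
cycle 17: W0.I3
cycle 18: idle
cycle 19: idle
cycle 20: idle
cycle 21: idle
cycle 22: idle
cycle 23: idle
cycle 24: idle
cycle 25: W0.I4

Answer: 26 cycles, utilization 11/26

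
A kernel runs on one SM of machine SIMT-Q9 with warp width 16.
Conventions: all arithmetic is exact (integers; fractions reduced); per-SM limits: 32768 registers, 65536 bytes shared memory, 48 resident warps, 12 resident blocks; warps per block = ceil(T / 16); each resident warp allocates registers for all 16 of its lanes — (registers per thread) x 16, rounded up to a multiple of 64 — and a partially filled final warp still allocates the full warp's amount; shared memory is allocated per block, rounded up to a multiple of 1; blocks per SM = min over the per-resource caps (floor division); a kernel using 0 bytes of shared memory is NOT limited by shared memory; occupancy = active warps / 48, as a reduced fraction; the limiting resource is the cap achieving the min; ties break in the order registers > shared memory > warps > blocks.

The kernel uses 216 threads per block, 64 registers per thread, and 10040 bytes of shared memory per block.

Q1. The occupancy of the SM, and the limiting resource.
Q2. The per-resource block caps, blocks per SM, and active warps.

Answer: occupancy 7/12, limited by registers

registers: 2 blocks
shared memory: 6 blocks
warps: 3 blocks
blocks: 12 blocks

Answer: 2 blocks, 28 active warps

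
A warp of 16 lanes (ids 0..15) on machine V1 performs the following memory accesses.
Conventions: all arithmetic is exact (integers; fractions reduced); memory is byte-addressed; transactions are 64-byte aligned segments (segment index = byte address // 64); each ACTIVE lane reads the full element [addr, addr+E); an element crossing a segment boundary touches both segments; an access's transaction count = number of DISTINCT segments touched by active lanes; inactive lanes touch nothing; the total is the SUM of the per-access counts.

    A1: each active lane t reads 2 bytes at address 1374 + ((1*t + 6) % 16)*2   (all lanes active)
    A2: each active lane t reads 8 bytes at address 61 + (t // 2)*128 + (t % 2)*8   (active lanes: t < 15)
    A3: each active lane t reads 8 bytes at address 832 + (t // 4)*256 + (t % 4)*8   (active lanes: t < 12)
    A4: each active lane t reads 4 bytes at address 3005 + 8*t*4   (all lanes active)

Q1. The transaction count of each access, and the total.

A1: 1 transaction
A2: 16 transactions
A3: 3 transactions
A4: 9 transactions

Answer: 1,16,3,9; total 29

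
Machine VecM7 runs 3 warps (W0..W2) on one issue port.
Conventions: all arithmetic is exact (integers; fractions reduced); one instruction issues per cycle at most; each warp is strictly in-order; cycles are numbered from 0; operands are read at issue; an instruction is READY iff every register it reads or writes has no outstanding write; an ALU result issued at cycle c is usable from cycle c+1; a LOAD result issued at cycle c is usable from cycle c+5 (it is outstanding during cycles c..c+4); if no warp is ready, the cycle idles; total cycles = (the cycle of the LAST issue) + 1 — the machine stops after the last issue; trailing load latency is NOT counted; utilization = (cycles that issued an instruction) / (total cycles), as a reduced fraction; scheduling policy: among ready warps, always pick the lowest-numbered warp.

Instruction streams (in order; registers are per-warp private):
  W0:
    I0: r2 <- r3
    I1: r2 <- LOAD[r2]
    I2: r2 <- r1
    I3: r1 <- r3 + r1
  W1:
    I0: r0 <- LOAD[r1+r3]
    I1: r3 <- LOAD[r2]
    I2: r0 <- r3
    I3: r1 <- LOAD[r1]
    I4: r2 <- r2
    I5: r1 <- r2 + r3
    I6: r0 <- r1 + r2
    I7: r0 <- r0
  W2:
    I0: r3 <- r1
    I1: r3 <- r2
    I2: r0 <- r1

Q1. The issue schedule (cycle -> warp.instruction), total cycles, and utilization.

cycle 0: W0.I0
cycle 1: W0.I1
cycle 2: W1.I0
cycle 3: W1.I1
cycle 4: W2.I0
cycle 5: W2.I1
cycle 6: W0.I2
cycle 7: W0.I3
cycle 8: W1.I2
cycle 9: W1.I3
cycle 10: W1.I4
cycle 11: W2.I2
cycle 12: idle
cycle 13: idle
cycle 14: W1.I5
cycle 15: W1.I6
cycle 16: W1.I7

Answer: 17 cycles, utilization 15/17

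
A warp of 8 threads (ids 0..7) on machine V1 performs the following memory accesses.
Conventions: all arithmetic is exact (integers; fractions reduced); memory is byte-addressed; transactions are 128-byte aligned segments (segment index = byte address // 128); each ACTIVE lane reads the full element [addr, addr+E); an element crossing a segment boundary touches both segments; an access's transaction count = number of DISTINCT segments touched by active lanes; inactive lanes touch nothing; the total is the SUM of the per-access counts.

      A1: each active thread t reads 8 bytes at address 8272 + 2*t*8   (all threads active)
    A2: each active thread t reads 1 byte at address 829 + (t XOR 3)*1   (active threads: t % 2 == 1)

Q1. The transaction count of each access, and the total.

A1: 2 transactions
A2: 1 transaction

Answer: 2,1; total 3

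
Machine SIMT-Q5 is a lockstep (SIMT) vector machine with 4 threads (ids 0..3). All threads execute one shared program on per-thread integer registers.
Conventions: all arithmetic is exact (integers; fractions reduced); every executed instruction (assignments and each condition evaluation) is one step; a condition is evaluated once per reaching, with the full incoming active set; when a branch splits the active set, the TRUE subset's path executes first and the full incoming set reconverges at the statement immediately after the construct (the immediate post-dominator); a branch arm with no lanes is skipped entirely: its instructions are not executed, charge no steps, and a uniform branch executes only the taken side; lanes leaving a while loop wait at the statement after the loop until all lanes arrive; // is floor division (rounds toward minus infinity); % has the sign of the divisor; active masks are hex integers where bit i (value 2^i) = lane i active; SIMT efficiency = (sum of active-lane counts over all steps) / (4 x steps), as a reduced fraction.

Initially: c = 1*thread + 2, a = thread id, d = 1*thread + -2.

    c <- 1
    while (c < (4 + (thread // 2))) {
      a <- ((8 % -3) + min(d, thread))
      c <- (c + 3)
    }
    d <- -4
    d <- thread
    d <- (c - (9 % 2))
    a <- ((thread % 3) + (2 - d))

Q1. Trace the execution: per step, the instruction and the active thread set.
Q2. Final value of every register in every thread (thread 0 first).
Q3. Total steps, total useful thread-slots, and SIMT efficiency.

step 0: c <- 1                       0xf
step 1: eval (c < (4 + (thread // 2))) 0xf
step 2: a <- ((8 % -3) + min(d, thread)) 0xf
step 3: c <- (c + 3)                 0xf
step 4: eval (c < (4 + (thread // 2))) 0xf
step 5: a <- ((8 % -3) + min(d, thread)) 0xc
step 6: c <- (c + 3)                 0xc
step 7: eval (c < (4 + (thread // 2))) 0xc
step 8: d <- -4                      0xf
step 9: d <- thread                  0xf
step 10: d <- (c - (9 % 2))           0xf
step 11: a <- ((thread % 3) + (2 - d)) 0xf

Answer: 12 steps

c: 4,4,7,7
a: -1,0,-2,-4
d: 3,3,6,6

steps = 12; useful = 42; efficiency = 42/48 = 7/8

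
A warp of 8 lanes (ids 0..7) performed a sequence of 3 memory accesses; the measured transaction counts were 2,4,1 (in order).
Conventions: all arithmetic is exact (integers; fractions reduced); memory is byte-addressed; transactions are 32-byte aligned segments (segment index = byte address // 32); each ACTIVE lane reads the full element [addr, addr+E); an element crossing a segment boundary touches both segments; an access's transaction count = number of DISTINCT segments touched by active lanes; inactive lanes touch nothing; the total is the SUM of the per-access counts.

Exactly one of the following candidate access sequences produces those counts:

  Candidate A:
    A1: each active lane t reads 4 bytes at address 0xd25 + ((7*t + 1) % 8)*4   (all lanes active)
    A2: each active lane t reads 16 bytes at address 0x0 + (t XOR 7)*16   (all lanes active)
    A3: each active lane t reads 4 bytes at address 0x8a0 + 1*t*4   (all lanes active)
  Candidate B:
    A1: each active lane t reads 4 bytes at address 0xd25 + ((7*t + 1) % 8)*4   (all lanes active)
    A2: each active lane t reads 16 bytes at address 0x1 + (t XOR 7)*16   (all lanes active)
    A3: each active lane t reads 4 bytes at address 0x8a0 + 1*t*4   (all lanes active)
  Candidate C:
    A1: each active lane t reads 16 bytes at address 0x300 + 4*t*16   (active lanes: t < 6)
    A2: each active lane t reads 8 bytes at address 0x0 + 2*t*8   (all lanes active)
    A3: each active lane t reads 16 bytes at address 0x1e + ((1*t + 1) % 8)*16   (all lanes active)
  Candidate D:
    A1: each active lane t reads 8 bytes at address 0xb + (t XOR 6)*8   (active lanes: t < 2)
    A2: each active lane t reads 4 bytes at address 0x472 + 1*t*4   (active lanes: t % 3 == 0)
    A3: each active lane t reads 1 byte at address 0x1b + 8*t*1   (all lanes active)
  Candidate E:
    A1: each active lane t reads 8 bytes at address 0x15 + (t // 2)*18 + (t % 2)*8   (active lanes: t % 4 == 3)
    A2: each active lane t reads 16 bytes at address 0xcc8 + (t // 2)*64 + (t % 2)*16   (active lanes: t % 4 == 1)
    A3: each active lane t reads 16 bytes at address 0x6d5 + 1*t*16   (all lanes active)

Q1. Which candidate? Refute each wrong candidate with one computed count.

B: A2 gives 5 transactions, not 4
C: A1 gives 6 transactions, not 2
D: A2 gives 2 transactions, not 4
E: A3 gives 5 transactions, not 1
A: all counts match (2,4,1)

Answer: A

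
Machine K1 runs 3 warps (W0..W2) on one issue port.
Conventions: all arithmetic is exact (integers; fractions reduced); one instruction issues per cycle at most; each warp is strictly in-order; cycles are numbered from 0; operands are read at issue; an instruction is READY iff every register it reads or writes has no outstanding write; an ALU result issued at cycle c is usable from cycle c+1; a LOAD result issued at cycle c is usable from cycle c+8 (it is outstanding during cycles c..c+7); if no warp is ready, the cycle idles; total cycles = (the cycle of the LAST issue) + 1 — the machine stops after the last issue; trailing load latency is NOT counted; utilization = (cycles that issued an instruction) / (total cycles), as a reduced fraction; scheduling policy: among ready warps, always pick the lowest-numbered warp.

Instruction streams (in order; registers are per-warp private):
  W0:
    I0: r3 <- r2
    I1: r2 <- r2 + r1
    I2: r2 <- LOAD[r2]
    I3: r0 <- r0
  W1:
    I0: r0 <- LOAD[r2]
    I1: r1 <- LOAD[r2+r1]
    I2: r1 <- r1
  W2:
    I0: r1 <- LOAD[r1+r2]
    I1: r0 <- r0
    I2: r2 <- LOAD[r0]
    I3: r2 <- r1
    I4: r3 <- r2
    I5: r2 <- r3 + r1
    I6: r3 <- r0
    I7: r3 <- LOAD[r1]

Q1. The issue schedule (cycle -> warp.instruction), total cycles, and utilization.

cycle 0: W0.I0
cycle 1: W0.I1
cycle 2: W0.I2
cycle 3: W0.I3
cycle 4: W1.I0
cycle 5: W1.I1
cycle 6: W2.I0
cycle 7: W2.I1
cycle 8: W2.I2
cycle 9: idle
cycle 10: idle
cycle 11: idle
cycle 12: idle
cycle 13: W1.I2
cycle 14: idle
cycle 15: idle
cycle 16: W2.I3
cycle 17: W2.I4
cycle 18: W2.I5
cycle 19: W2.I6
cycle 20: W2.I7

Answer: 21 cycles, utilization 5/7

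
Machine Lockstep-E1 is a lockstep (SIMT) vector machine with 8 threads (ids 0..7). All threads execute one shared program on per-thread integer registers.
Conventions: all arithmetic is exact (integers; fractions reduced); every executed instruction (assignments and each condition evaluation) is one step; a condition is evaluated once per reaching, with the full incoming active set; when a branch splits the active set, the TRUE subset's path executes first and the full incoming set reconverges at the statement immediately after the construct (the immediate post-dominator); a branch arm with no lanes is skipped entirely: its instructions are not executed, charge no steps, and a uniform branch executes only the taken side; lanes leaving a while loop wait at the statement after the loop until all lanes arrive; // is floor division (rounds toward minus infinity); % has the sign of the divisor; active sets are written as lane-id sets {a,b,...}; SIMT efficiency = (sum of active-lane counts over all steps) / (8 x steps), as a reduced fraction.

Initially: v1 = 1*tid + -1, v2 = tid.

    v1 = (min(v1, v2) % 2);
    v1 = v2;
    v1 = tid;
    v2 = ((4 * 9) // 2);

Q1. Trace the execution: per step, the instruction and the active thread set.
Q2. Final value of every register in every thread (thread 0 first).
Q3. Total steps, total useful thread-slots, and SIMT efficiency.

step 0: v1 <- (min(v1, v2) % 2)      {0,1,2,3,4,5,6,7}
step 1: v1 <- v2                     {0,1,2,3,4,5,6,7}
step 2: v1 <- tid                    {0,1,2,3,4,5,6,7}
step 3: v2 <- ((4 * 9) // 2)         {0,1,2,3,4,5,6,7}

Answer: 4 steps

v1: 0,1,2,3,4,5,6,7
v2: 18,18,18,18,18,18,18,18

steps = 4; useful = 32; efficiency = 32/32 = 1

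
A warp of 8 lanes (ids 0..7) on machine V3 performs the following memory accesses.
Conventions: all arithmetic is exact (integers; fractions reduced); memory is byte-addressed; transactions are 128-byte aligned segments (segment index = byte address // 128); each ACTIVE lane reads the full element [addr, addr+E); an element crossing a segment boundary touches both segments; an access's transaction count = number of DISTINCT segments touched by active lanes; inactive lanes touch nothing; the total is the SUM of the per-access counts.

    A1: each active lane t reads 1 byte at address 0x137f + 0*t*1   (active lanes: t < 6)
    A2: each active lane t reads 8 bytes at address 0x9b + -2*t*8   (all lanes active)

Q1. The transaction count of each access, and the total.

A1: 1 transaction
A2: 2 transactions

Answer: 1,2; total 3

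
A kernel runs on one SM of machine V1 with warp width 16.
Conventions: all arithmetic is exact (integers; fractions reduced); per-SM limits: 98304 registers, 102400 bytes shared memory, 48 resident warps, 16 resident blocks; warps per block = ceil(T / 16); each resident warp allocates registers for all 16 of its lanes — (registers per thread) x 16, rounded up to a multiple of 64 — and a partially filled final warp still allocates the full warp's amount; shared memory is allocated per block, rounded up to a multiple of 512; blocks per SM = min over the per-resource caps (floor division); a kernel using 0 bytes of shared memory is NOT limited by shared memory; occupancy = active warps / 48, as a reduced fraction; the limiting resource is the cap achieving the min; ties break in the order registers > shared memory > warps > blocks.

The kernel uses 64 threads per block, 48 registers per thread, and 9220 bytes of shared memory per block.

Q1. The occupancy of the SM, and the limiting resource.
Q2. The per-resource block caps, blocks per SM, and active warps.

Answer: occupancy 5/6, limited by shared memory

registers: 32 blocks
shared memory: 10 blocks
warps: 12 blocks
blocks: 16 blocks

Answer: 10 blocks, 40 active warps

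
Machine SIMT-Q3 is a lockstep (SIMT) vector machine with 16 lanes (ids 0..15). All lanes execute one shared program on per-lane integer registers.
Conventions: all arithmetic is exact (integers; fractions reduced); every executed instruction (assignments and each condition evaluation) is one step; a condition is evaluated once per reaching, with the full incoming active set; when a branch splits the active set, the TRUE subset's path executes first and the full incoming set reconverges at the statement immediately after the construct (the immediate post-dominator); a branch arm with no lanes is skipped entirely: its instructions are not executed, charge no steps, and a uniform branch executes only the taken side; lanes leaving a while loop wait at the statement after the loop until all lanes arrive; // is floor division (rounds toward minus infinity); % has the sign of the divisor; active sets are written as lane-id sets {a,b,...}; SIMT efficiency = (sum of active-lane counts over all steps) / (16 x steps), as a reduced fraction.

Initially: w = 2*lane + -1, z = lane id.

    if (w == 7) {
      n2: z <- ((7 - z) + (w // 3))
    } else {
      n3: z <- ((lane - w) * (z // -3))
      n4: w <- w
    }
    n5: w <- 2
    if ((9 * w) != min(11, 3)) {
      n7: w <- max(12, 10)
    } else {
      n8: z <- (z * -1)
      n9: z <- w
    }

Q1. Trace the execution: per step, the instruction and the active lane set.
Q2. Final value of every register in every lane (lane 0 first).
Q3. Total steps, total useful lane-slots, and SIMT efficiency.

step 0: eval (w == 7)                {0,1,2,3,4,5,6,7,8,9,10,11,12,13,14,15}
step 1: z <- ((7 - z) + (w // 3))    {4}
step 2: z <- ((lane - w) * (z // -3)) {0,1,2,3,5,6,7,8,9,10,11,12,13,14,15}
step 3: w <- w                       {0,1,2,3,5,6,7,8,9,10,11,12,13,14,15}
step 4: w <- 2                       {0,1,2,3,4,5,6,7,8,9,10,11,12,13,14,15}
step 5: eval ((9 * w) != min(11, 3)) {0,1,2,3,4,5,6,7,8,9,10,11,12,13,14,15}
step 6: w <- max(12, 10)             {0,1,2,3,4,5,6,7,8,9,10,11,12,13,14,15}

Answer: 7 steps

w: 12,12,12,12,12,12,12,12,12,12,12,12,12,12,12,12
z: 0,0,1,2,5,8,10,18,21,24,36,40,44,60,65,70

steps = 7; useful = 95; efficiency = 95/112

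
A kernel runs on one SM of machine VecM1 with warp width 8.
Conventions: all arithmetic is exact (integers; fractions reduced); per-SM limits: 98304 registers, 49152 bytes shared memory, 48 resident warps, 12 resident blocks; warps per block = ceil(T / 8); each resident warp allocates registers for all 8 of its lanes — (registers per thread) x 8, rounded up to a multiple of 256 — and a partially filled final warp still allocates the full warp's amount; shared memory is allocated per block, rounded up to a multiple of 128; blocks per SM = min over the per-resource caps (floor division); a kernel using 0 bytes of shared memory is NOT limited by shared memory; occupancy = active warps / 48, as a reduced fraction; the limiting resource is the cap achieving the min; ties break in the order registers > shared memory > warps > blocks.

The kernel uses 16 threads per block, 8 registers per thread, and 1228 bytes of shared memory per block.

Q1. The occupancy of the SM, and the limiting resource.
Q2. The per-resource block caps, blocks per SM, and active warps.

Answer: occupancy 1/2, limited by blocks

registers: 192 blocks
shared memory: 38 blocks
warps: 24 blocks
blocks: 12 blocks

Answer: 12 blocks, 24 active warps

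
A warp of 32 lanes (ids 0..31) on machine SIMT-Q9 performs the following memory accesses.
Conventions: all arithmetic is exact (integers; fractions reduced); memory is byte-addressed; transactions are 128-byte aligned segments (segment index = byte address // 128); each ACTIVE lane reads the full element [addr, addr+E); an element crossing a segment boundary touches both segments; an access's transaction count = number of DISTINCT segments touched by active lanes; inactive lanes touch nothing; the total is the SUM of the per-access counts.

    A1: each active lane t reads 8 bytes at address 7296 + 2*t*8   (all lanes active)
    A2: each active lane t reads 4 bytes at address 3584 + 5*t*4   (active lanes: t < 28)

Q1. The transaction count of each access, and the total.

A1: 4 transactions
A2: 5 transactions

Answer: 4,5; total 9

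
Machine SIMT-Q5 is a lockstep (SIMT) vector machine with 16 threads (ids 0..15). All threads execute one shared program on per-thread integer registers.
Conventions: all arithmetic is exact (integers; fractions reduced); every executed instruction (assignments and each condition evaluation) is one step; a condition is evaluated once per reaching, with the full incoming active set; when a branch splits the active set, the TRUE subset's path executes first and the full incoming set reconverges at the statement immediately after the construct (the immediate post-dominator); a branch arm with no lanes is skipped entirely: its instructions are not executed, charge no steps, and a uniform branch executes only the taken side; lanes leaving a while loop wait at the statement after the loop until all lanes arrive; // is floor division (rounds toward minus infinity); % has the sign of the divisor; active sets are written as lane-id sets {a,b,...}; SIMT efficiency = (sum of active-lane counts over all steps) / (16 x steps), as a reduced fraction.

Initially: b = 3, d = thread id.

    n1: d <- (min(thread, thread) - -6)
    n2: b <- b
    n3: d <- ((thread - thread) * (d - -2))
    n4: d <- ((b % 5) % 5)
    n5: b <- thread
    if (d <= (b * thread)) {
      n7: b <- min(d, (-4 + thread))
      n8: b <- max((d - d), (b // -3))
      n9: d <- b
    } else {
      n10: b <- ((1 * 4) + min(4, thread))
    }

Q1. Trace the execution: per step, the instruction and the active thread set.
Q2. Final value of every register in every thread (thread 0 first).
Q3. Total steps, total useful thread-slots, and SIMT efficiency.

step 0: d <- (min(thread, thread) - -6) {0,1,2,3,4,5,6,7,8,9,10,11,12,13,14,15}
step 1: b <- b                       {0,1,2,3,4,5,6,7,8,9,10,11,12,13,14,15}
step 2: d <- ((thread - thread) * (d - -2)) {0,1,2,3,4,5,6,7,8,9,10,11,12,13,14,15}
step 3: d <- ((b % 5) % 5)           {0,1,2,3,4,5,6,7,8,9,10,11,12,13,14,15}
step 4: b <- thread                  {0,1,2,3,4,5,6,7,8,9,10,11,12,13,14,15}
step 5: eval (d <= (b * thread))     {0,1,2,3,4,5,6,7,8,9,10,11,12,13,14,15}
step 6: b <- min(d, (-4 + thread))   {2,3,4,5,6,7,8,9,10,11,12,13,14,15}
step 7: b <- max((d - d), (b // -3)) {2,3,4,5,6,7,8,9,10,11,12,13,14,15}
step 8: d <- b                       {2,3,4,5,6,7,8,9,10,11,12,13,14,15}
step 9: b <- ((1 * 4) + min(4, thread)) {0,1}

Answer: 10 steps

b: 4,5,0,0,0,0,0,0,0,0,0,0,0,0,0,0
d: 3,3,0,0,0,0,0,0,0,0,0,0,0,0,0,0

steps = 10; useful = 140; efficiency = 140/160 = 7/8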